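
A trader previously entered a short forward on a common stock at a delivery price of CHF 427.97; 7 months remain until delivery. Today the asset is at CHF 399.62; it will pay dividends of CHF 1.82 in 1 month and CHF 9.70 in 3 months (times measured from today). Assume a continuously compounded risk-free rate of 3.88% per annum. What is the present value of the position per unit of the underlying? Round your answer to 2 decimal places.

CHF 30.19

PV(remaining dividends) I = 1.82·e^(−0.0388·1/12) + 9.70·e^(−0.0388·3/12) = 11.4205
Current forward F = (S − I)·e^(rT) = (399.62 − 11.4205)·e^(0.0388·7/12) = 388.1995 × 1.022891 = 397.0858
Value (long) = (F − K)·e^(−rT) = (397.0858 − 427.97) × 0.977621 = -30.1930
Short position value = −(long value) = CHF 30.19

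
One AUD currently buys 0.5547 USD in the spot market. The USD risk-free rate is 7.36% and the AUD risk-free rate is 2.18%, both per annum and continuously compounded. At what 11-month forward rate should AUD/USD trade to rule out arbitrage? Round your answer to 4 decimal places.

F = S·e^((r_USD − r_AUD)T) = 0.5547 · e^((0.0736 − 0.0218) × 11/12)
= 0.5547 · e^0.047483 = 0.5547 × 1.048628
F = 0.5817 USD per AUD

0.5817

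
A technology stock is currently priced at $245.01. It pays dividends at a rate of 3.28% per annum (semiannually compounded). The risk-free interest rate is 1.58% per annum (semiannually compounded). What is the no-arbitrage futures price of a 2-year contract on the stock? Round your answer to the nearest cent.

$236.92

F = S · (1+r/2)^(2T) / (1+q/2)^(2T)
= 245.01 × 1.031976 / 1.067231 = 245.01 × 0.966966
F = $236.92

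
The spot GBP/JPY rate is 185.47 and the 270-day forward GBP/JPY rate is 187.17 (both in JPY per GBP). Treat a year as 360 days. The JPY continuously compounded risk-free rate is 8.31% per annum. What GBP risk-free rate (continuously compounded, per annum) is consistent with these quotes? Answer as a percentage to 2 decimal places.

F = S·e^((r_JPY − r_GBP)T) ⇒ r_GBP = r_JPY − ln(F/S)/T
ln(187.17/185.47) = 0.009124; /(270/360) = 0.012165
r_GBP = 0.0831 − 0.012165 = 0.070935
r_GBP = 7.09%

7.09%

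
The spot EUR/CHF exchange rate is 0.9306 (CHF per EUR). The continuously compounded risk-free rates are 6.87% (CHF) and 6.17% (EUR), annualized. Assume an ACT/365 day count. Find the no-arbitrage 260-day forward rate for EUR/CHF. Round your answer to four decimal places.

F = S·e^((r_CHF − r_EUR)T) = 0.9306 · e^((0.0687 − 0.0617) × 260/365)
= 0.9306 · e^0.004986 = 0.9306 × 1.004998
F = 0.9353 CHF per EUR

0.9353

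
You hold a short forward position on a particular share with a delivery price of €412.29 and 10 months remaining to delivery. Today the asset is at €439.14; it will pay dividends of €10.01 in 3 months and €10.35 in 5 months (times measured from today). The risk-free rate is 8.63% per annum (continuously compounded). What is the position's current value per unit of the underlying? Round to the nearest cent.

PV(remaining dividends) I = 10.01·e^(−0.0863·3/12) + 10.35·e^(−0.0863·5/12) = 19.7808
Current forward F = (S − I)·e^(rT) = (439.14 − 19.7808)·e^(0.0863·10/12) = 419.3592 × 1.074566 = 450.6291
Value (long) = (F − K)·e^(−rT) = (450.6291 − 412.29) × 0.930608 = 35.6787
Short position value = −(long value) = -€35.68

-€35.68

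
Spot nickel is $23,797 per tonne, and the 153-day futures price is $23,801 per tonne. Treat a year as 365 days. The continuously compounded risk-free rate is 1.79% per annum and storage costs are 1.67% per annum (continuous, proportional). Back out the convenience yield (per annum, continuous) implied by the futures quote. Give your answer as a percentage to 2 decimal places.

F = S·e^((r+u−y)T) ⇒ (r+u−y) = ln(F/S)/T
ln(23801/23797) = 0.000168; /T ⇒ 0.000401
y = r + u − ln(F/S)/T = 0.0179 + 0.0167 − 0.000401 = 0.034199
y = 3.42%

3.42%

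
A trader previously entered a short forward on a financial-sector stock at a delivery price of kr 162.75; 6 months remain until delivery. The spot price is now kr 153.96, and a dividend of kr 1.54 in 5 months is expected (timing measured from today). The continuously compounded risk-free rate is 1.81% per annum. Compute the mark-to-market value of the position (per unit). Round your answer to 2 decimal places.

PV(remaining dividends) I = 1.54·e^(−0.0181·5/12) = 1.5284
Current forward F = (S − I)·e^(rT) = (153.96 − 1.5284)·e^(0.0181·6/12) = 152.4316 × 1.009091 = 153.8174
Value (long) = (F − K)·e^(−rT) = (153.8174 − 162.75) × 0.990991 = -8.8521
Short position value = −(long value) = kr 8.85

kr 8.85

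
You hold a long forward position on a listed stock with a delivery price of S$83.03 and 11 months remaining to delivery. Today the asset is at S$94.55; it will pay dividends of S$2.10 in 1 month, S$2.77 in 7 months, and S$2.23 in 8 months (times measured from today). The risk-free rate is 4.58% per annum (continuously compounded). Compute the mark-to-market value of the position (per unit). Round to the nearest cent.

S$7.98

PV(remaining dividends) I = 2.10·e^(−0.0458·1/12) + 2.77·e^(−0.0458·7/12) + 2.23·e^(−0.0458·8/12) = 6.9519
Current forward F = (S − I)·e^(rT) = (94.55 − 6.9519)·e^(0.0458·11/12) = 87.5981 × 1.042877 = 91.3540
Value (long) = (F − K)·e^(−rT) = (91.3540 − 83.03) × 0.958886 = 7.9818
Value = S$7.98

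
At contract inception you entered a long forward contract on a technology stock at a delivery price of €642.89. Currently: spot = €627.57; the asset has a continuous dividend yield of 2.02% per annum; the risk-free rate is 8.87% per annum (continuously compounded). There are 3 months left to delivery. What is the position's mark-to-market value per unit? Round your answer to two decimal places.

Current fair forward for the remaining 3 months: F = S·e^((r − q)·T), (r − q) = 0.0887 − 0.0202 = 0.0685
F = 627.57 · e^(0.0685 × 3/12) = 627.57 × 1.017272 = 638.4094
Value of long forward = (F − K)·e^(−rT) = (638.4094 − 642.89) · e^(−0.0887·3/12)
= -4.4806 × 0.978069 = -4.38

-€4.38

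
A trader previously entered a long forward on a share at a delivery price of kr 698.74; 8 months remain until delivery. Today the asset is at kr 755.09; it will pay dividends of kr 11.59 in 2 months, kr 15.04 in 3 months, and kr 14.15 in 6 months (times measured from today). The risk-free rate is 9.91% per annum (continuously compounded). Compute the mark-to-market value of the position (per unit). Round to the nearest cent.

kr 61.48

PV(remaining dividends) I = 11.59·e^(−0.0991·2/12) + 15.04·e^(−0.0991·3/12) + 14.15·e^(−0.0991·6/12) = 39.5381
Current forward F = (S − I)·e^(rT) = (755.09 − 39.5381)·e^(0.0991·8/12) = 715.5519 × 1.068298 = 764.4227
Value (long) = (F − K)·e^(−rT) = (764.4227 − 698.74) × 0.936068 = 61.4835
Value = kr 61.48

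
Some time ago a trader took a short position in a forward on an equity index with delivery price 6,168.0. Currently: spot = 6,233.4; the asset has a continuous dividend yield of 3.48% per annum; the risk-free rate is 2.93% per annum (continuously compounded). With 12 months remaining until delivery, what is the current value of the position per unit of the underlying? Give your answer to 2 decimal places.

Current fair forward for the remaining 12 months: F = S·e^((r − q)·T), (r − q) = 0.0293 − 0.0348 = -0.0055
F = 6233.4 · e^(-0.0055 × 12/12) = 6233.4 × 0.99451510 = 6199.2104
Value of long forward = (F − K)·e^(−rT) = (6199.2104 − 6168.0) · e^(−0.0293·12/12)
= 31.2104 × 0.97112508 = 30.31
Short position value = −(long value) = -30.31

-30.31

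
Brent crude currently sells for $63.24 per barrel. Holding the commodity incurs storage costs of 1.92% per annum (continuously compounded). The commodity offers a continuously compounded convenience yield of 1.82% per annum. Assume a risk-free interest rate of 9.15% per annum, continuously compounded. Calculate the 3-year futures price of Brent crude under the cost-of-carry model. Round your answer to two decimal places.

$83.47 per barrel

Net carry = r + u − y = 0.0915 + 0.0192 − 0.0182 = 0.0925
F = S·e^((r+u−y)T) = 63.24 · e^(0.0925 × 3) = 63.24 · e^0.277500
= 63.24 × 1.319826 = $83.47 per barrel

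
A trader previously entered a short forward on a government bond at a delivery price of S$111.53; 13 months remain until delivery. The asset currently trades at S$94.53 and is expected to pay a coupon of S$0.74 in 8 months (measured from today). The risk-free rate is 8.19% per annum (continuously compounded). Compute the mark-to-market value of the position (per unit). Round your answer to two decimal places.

PV(remaining coupons) I = 0.74·e^(−0.0819·8/12) = 0.7007
Current forward F = (S − I)·e^(rT) = (94.53 − 0.7007)·e^(0.0819·13/12) = 93.8293 × 1.092780 = 102.5348
Value (long) = (F − K)·e^(−rT) = (102.5348 − 111.53) × 0.915097 = -8.2315
Short position value = −(long value) = S$8.23

S$8.23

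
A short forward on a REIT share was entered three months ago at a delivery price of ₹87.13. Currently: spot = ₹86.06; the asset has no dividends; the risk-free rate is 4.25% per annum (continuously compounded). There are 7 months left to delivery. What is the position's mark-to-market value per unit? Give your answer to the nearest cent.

-₹1.06

Current fair forward for the remaining 7 months: F = S·e^(r·T), r = 0.0425
F = 86.06 · e^(0.0425 × 7/12) = 86.06 × 1.025102 = 88.2203
Value of long forward = (F − K)·e^(−rT) = (88.2203 − 87.13) · e^(−0.0425·7/12)
= 1.0903 × 0.975513 = 1.06
Short position value = −(long value) = -₹1.06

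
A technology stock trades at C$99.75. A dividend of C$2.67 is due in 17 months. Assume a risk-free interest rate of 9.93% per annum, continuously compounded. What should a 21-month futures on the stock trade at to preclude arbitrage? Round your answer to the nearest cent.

C$115.92

PV(dividends) I = 2.67·e^(−0.0993·17/12)
I = 2.3196
F = (S − I)·e^(rT) = (99.75 − 2.3196) · e^(0.0993·21/12)
= 97.4304 · e^0.173775 = 97.4304 × 1.189788 = C$115.92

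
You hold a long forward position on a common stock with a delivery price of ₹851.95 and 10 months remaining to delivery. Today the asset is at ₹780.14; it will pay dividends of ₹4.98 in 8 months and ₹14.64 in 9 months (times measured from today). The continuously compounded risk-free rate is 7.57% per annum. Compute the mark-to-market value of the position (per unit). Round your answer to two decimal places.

-₹38.29

PV(remaining dividends) I = 4.98·e^(−0.0757·8/12) + 14.64·e^(−0.0757·9/12) = 18.5669
Current forward F = (S − I)·e^(rT) = (780.14 − 18.5669)·e^(0.0757·10/12) = 761.5731 × 1.065116 = 811.1637
Value (long) = (F − K)·e^(−rT) = (811.1637 − 851.95) × 0.938865 = -38.2928
Value = -₹38.29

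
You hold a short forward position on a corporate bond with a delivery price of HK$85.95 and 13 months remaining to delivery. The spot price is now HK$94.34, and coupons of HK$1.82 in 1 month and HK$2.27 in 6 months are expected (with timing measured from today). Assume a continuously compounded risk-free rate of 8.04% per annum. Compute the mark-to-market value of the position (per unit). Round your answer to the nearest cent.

-HK$11.57

PV(remaining coupons) I = 1.82·e^(−0.0804·1/12) + 2.27·e^(−0.0804·6/12) = 3.9884
Current forward F = (S − I)·e^(rT) = (94.34 − 3.9884)·e^(0.0804·13/12) = 90.3516 × 1.091006 = 98.5741
Value (long) = (F − K)·e^(−rT) = (98.5741 − 85.95) × 0.916585 = 11.5711
Short position value = −(long value) = -HK$11.57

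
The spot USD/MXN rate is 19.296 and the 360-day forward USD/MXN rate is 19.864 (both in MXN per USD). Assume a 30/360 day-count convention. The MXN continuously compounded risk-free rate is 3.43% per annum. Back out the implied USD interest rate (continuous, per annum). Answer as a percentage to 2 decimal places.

F = S·e^((r_MXN − r_USD)T) ⇒ r_USD = r_MXN − ln(F/S)/T
ln(19.864/19.296) = 0.029011; /(360/360) = 0.029011
r_USD = 0.0343 − 0.029011 = 0.005289
r_USD = 0.53%

0.53%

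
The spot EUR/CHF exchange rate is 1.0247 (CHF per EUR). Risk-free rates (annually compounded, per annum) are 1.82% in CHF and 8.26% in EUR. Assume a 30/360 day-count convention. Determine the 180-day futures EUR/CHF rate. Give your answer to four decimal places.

By covered interest parity, F = S · (1+r_CHF)^T / (1+r_EUR)^T
= 1.0247 × 1.009059 / 1.040481 = 1.0247 × 0.969801
F = 0.9938 CHF per EUR

0.9938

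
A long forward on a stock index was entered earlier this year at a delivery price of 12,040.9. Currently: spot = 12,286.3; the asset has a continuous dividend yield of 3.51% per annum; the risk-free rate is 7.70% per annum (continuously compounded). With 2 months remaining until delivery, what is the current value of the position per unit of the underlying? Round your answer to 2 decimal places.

Current fair forward for the remaining 2 months: F = S·e^((r − q)·T), (r − q) = 0.0770 − 0.0351 = 0.0419
F = 12286.3 · e^(0.0419 × 2/12) = 12286.3 × 1.00700777 = 12372.3996
Value of long forward = (F − K)·e^(−rT) = (12372.3996 − 12040.9) · e^(−0.0770·2/12)
= 331.4996 × 0.98724866 = 327.27

327.27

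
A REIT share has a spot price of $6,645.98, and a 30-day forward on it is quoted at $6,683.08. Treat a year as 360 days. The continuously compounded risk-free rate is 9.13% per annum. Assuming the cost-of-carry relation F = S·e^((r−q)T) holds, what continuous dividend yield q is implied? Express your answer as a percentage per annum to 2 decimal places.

2.45%

From F = S·e^((r−q)T): (r − q) = ln(F/S)/T
ln(6683.08/6645.98) = ln(1.005582) = 0.005566
(r − q) = 0.005566 / (30/360) = 0.066792
q = r − ln(F/S)/T = 0.0913 − 0.066792 = 0.024508
q = 2.45%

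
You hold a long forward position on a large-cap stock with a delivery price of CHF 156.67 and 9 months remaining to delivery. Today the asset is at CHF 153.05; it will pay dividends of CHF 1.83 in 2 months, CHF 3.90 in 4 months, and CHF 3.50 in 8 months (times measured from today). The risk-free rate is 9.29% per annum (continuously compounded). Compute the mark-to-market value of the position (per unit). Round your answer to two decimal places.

-CHF 1.95

PV(remaining dividends) I = 1.83·e^(−0.0929·2/12) + 3.90·e^(−0.0929·4/12) + 3.50·e^(−0.0929·8/12) = 8.8728
Current forward F = (S − I)·e^(rT) = (153.05 − 8.8728)·e^(0.0929·9/12) = 144.1772 × 1.072160 = 154.5810
Value (long) = (F − K)·e^(−rT) = (154.5810 − 156.67) × 0.932697 = -1.9484
Value = -CHF 1.95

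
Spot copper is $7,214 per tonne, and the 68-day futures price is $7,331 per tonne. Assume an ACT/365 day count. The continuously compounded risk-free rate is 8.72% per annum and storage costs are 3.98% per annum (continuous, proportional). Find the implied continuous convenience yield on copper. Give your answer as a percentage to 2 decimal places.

F = S·e^((r+u−y)T) ⇒ (r+u−y) = ln(F/S)/T
ln(7331/7214) = 0.016088; /T ⇒ 0.086355
y = r + u − ln(F/S)/T = 0.0872 + 0.0398 − 0.086355 = 0.040645
y = 4.06%

4.06%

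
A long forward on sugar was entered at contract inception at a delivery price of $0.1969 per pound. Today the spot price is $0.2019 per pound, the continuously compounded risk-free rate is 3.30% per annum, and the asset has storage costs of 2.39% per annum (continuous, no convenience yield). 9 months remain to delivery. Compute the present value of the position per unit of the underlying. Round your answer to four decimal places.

$0.0135 per pound

Current fair forward for the remaining 9 months: F = S·e^((r + u)·T), (r + u) = 0.0330 + 0.0239 = 0.0569
F = 0.2019 · e^(0.0569 × 9/12) = 0.2019 × 1.043599 = 0.2107
Value of long forward = (F − K)·e^(−rT) = (0.2107 − 0.1969) · e^(−0.0330·9/12)
= 0.0138 × 0.975554 = 0.0135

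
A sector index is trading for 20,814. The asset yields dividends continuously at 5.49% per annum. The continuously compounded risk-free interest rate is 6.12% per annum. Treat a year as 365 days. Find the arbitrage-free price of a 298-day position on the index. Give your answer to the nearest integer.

F = S·e^((r − q)T) = 20814 · e^((0.0612 − 0.0549) × 298/365)
= 20814 · e^0.005144 = 20814 × 1.005157
F = 20,921

20,921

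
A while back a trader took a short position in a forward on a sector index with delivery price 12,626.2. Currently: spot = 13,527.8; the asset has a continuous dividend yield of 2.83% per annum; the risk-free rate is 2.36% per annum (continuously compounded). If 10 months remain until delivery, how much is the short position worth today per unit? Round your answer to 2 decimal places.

-832.19

Current fair forward for the remaining 10 months: F = S·e^((r − q)·T), (r − q) = 0.0236 − 0.0283 = -0.0047
F = 13527.8 · e^(-0.0047 × 10/12) = 13527.8 × 0.99609099 = 13474.9197
Value of long forward = (F − K)·e^(−rT) = (13474.9197 − 12626.2) · e^(−0.0236·10/12)
= 848.7197 × 0.98052546 = 832.19
Short position value = −(long value) = -832.19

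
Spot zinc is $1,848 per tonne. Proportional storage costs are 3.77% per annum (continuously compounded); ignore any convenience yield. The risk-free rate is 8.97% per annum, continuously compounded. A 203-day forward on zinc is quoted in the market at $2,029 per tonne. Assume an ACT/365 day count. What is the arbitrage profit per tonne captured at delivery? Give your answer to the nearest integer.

$45 per tonne

Fair forward: F* = S·e^(carry·T), with carry = (r + u) = 0.0897 + 0.0377 = 0.1274
F* = 1848 · e^(0.1274 × 203/365) = 1848 · e^0.070855 = 1848 × 1.073426 = $1983.6912
Market $2029 > fair $1983.6912: forward overpriced → cash-and-carry (buy spot, short the forward).
At maturity, profit = |F_mkt − F*| = |2029 − 1983.6912| = $45 per tonne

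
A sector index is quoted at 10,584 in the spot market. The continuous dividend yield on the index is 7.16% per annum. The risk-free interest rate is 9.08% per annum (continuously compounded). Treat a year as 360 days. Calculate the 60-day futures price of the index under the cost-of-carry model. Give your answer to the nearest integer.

10,618

F = S·e^((r − q)T) = 10584 · e^((0.0908 − 0.0716) × 60/360)
= 10584 · e^0.003200 = 10584 × 1.003205
F = 10,618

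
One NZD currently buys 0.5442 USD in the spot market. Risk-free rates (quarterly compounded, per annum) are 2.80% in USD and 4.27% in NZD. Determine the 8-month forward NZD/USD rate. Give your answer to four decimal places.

By covered interest parity, F = S · (1+r_USD/4)^(4T) / (1+r_NZD/4)^(4T)
= 0.5442 × 1.018776 / 1.028721 = 0.5442 × 0.990333
F = 0.5389 USD per NZD

0.5389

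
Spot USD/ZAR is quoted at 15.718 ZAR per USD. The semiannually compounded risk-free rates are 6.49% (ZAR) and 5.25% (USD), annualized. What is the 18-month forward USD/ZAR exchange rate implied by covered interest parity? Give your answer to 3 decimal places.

By covered interest parity, F = S · (1+r_ZAR/2)^(2T) / (1+r_USD/2)^(2T)
= 15.718 × 1.100543 / 1.080835 = 15.718 × 1.018234
F = 16.005 ZAR per USD

16.005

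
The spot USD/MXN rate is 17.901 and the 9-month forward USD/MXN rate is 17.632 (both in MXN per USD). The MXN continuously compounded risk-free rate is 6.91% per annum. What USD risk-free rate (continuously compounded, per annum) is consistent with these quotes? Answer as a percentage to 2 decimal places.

8.93%

F = S·e^((r_MXN − r_USD)T) ⇒ r_USD = r_MXN − ln(F/S)/T
ln(17.632/17.901) = -0.015141; /(9/12) = -0.020188
r_USD = 0.0691 + 0.020188 = 0.089288
r_USD = 8.93%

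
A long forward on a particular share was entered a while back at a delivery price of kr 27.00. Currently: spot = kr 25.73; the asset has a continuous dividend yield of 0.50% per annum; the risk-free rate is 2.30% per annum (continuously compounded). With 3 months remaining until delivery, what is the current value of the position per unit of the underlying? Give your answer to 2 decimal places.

-kr 1.15

Current fair forward for the remaining 3 months: F = S·e^((r − q)·T), (r − q) = 0.0230 − 0.0050 = 0.0180
F = 25.73 · e^(0.0180 × 3/12) = 25.73 × 1.004510 = 25.8460
Value of long forward = (F − K)·e^(−rT) = (25.8460 − 27.00) · e^(−0.0230·3/12)
= -1.1540 × 0.994266 = -1.15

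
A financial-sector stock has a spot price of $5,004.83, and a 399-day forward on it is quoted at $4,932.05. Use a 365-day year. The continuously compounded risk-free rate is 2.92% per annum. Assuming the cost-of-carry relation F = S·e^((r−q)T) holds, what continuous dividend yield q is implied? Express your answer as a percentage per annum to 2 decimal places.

From F = S·e^((r−q)T): (r − q) = ln(F/S)/T
ln(4932.05/5004.83) = ln(0.985458) = -0.014649
(r − q) = -0.014649 / (399/365) = -0.013401
q = r − ln(F/S)/T = 0.0292 + 0.013401 = 0.042601
q = 4.26%

4.26%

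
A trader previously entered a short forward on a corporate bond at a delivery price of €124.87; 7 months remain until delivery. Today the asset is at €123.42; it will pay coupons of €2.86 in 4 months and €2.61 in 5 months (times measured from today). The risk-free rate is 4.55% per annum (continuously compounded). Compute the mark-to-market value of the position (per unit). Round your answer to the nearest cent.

PV(remaining coupons) I = 2.86·e^(−0.0455·4/12) + 2.61·e^(−0.0455·5/12) = 5.3779
Current forward F = (S − I)·e^(rT) = (123.42 − 5.3779)·e^(0.0455·7/12) = 118.0421 × 1.026897 = 121.2171
Value (long) = (F − K)·e^(−rT) = (121.2171 − 124.87) × 0.973807 = -3.5572
Short position value = −(long value) = €3.56

€3.56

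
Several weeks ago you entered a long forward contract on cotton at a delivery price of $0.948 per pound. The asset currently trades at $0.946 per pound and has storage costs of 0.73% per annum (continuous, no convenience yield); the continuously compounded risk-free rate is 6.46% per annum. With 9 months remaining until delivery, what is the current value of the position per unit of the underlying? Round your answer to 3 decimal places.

$0.048 per pound

Current fair forward for the remaining 9 months: F = S·e^((r + u)·T), (r + u) = 0.0646 + 0.0073 = 0.0719
F = 0.946 · e^(0.0719 × 9/12) = 0.946 × 1.055405 = 0.9984
Value of long forward = (F − K)·e^(−rT) = (0.9984 − 0.948) · e^(−0.0646·9/12)
= 0.0504 × 0.952705 = 0.048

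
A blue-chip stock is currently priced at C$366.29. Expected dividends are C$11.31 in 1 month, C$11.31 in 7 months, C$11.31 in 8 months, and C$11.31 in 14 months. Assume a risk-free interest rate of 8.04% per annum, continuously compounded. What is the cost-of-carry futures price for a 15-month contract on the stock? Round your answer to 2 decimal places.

C$357.42

PV(dividends) I = 11.31·e^(−0.0804·1/12) + 11.31·e^(−0.0804·7/12) + 11.31·e^(−0.0804·8/12) + 11.31·e^(−0.0804·14/12)
I = 11.2345 + 10.7918 + 10.7197 + 10.2974 = 43.0434
F = (S − I)·e^(rT) = (366.29 − 43.0434) · e^(0.0804·15/12)
= 323.2466 · e^0.100500 = 323.2466 × 1.105724 = C$357.42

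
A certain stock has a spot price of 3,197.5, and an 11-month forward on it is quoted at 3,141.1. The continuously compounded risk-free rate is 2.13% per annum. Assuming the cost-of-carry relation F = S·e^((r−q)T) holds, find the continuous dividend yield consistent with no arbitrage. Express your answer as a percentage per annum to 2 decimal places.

4.07%

From F = S·e^((r−q)T): (r − q) = ln(F/S)/T
ln(3141.1/3197.5) = ln(0.982361) = -0.017796
(r − q) = -0.017796 / (11/12) = -0.019414
q = r − ln(F/S)/T = 0.0213 + 0.019414 = 0.040714
q = 4.07%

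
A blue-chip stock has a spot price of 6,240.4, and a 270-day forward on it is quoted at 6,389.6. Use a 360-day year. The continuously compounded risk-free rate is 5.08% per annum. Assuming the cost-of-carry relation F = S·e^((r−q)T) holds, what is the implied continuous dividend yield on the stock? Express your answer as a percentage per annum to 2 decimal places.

From F = S·e^((r−q)T): (r − q) = ln(F/S)/T
ln(6389.6/6240.4) = ln(1.023909) = 0.023628
(r − q) = 0.023628 / (270/360) = 0.031504
q = r − ln(F/S)/T = 0.0508 − 0.031504 = 0.019296
q = 1.93%

1.93%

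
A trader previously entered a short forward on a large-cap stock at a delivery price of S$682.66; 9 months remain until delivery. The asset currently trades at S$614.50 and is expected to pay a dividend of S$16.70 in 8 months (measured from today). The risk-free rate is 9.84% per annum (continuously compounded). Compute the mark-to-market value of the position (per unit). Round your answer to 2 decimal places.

S$35.23

PV(remaining dividends) I = 16.70·e^(−0.0984·8/12) = 15.6396
Current forward F = (S − I)·e^(rT) = (614.50 − 15.6396)·e^(0.0984·9/12) = 598.8604 × 1.076591 = 644.7277
Value (long) = (F − K)·e^(−rT) = (644.7277 − 682.66) × 0.928857 = -35.2337
Short position value = −(long value) = S$35.23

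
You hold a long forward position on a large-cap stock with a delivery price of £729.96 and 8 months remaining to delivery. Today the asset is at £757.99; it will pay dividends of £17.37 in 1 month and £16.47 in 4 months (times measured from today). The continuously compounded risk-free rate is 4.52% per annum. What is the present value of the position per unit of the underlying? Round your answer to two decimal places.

PV(remaining dividends) I = 17.37·e^(−0.0452·1/12) + 16.47·e^(−0.0452·4/12) = 33.5284
Current forward F = (S − I)·e^(rT) = (757.99 − 33.5284)·e^(0.0452·8/12) = 724.4616 × 1.030592 = 746.6243
Value (long) = (F − K)·e^(−rT) = (746.6243 − 729.96) × 0.970316 = 16.1696
Value = £16.17

£16.17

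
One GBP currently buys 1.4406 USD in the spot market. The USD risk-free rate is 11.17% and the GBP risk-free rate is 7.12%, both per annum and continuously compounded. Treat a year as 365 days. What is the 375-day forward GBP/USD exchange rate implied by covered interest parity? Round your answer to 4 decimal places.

1.5018

F = S·e^((r_USD − r_GBP)T) = 1.4406 · e^((0.1117 − 0.0712) × 375/365)
= 1.4406 · e^0.041610 = 1.4406 × 1.042488
F = 1.5018 USD per GBP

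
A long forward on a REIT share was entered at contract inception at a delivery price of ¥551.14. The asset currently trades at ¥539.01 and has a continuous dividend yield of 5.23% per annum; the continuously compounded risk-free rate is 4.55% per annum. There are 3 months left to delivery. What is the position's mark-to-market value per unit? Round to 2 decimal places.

Current fair forward for the remaining 3 months: F = S·e^((r − q)·T), (r − q) = 0.0455 − 0.0523 = -0.0068
F = 539.01 · e^(-0.0068 × 3/12) = 539.01 × 0.998301 = 538.0942
Value of long forward = (F − K)·e^(−rT) = (538.0942 − 551.14) · e^(−0.0455·3/12)
= -13.0458 × 0.988689 = -12.90

-¥12.90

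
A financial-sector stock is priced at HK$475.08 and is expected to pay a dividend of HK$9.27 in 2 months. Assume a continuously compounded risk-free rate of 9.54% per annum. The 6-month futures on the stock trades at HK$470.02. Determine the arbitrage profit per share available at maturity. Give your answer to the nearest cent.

HK$18.70 per share

PV(dividends) I = 9.27·e^(−0.0954·2/12) = 9.1238
Fair futures F* = (S − I)·e^(rT) = (475.08 − 9.1238)·e^0.047700 = 465.9562 × 1.048856 = 488.7210
Market HK$470.02 < fair 488.7210: forward underpriced → reverse cash-and-carry (short the stock, invest proceeds at r, pay the dividends, go long the forward).
Profit at T = |F_mkt − F*| = |470.02 − 488.7210| = HK$18.70 per share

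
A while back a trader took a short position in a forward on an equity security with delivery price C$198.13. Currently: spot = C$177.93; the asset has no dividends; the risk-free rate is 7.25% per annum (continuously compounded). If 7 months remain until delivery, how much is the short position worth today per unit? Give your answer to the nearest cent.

C$12.00

Current fair forward for the remaining 7 months: F = S·e^(r·T), r = 0.0725
F = 177.93 · e^(0.0725 × 7/12) = 177.93 × 1.043199 = 185.6164
Value of long forward = (F − K)·e^(−rT) = (185.6164 − 198.13) · e^(−0.0725·7/12)
= -12.5136 × 0.958590 = -12.00
Short position value = −(long value) = C$12.00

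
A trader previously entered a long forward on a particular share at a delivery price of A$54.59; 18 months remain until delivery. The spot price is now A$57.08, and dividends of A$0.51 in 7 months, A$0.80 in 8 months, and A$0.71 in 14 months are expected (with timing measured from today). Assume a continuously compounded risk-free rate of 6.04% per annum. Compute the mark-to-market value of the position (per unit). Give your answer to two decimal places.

A$5.30

PV(remaining dividends) I = 0.51·e^(−0.0604·7/12) + 0.80·e^(−0.0604·8/12) + 0.71·e^(−0.0604·14/12) = 1.9225
Current forward F = (S − I)·e^(rT) = (57.08 − 1.9225)·e^(0.0604·18/12) = 55.1575 × 1.094831 = 60.3881
Value (long) = (F − K)·e^(−rT) = (60.3881 − 54.59) × 0.913383 = 5.2959
Value = A$5.30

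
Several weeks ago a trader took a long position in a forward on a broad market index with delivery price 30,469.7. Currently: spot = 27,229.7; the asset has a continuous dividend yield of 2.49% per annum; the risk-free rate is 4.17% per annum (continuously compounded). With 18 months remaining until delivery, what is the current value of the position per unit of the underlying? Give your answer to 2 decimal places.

Current fair forward for the remaining 18 months: F = S·e^((r − q)·T), (r − q) = 0.0417 − 0.0249 = 0.0168
F = 27229.7 · e^(0.0168 × 18/12) = 27229.7 × 1.02552020 = 27924.6074
Value of long forward = (F − K)·e^(−rT) = (27924.6074 − 30469.7) · e^(−0.0417·18/12)
= -2545.0926 × 0.93936609 = -2390.77

-2390.77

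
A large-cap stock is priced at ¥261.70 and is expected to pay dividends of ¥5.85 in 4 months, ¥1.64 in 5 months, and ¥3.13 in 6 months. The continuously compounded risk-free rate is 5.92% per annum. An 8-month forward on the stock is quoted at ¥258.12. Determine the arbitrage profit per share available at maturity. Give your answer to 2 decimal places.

¥3.32 per share

PV(dividends) I = 5.85·e^(−0.0592·4/12) + 1.64·e^(−0.0592·5/12) + 3.13·e^(−0.0592·6/12) = 10.3744
Fair forward F* = (S − I)·e^(rT) = (261.70 − 10.3744)·e^0.039467 = 251.3256 × 1.040256 = 261.4430
Market ¥258.12 < fair 261.4430: forward underpriced → reverse cash-and-carry (short the stock, invest proceeds at r, pay the dividends, go long the forward).
Profit at T = |F_mkt − F*| = |258.12 − 261.4430| = ¥3.32 per share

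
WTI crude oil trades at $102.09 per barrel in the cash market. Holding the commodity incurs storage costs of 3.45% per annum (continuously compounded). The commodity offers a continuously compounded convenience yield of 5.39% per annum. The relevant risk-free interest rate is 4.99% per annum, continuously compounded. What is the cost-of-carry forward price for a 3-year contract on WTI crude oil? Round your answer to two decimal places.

Net carry = r + u − y = 0.0499 + 0.0345 − 0.0539 = 0.0305
F = S·e^((r+u−y)T) = 102.09 · e^(0.0305 × 3) = 102.09 · e^0.091500
= 102.09 × 1.095817 = $111.87 per barrel

$111.87 per barrel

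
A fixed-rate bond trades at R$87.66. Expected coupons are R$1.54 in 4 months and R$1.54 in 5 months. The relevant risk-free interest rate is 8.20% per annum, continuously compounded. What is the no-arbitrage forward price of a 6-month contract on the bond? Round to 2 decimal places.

R$88.22

PV(coupons) I = 1.54·e^(−0.0820·4/12) + 1.54·e^(−0.0820·5/12)
I = 1.4985 + 1.4883 = 2.9868
F = (S − I)·e^(rT) = (87.66 − 2.9868) · e^(0.0820·6/12)
= 84.6732 · e^0.041000 = 84.6732 × 1.041852 = R$88.22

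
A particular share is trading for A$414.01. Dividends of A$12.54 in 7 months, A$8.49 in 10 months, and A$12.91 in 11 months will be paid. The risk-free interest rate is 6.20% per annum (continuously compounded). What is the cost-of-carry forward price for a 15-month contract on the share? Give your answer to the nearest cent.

PV(dividends) I = 12.54·e^(−0.0620·7/12) + 8.49·e^(−0.0620·10/12) + 12.91·e^(−0.0620·11/12)
I = 12.0946 + 8.0625 + 12.1967 = 32.3538
F = (S − I)·e^(rT) = (414.01 − 32.3538) · e^(0.0620·15/12)
= 381.6562 · e^0.077500 = 381.6562 × 1.080582 = A$412.41

A$412.41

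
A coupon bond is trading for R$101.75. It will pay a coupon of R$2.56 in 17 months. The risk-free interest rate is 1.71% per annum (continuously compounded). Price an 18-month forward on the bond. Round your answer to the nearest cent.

PV(coupons) I = 2.56·e^(−0.0171·17/12)
I = 2.4987
F = (S − I)·e^(rT) = (101.75 − 2.4987) · e^(0.0171·18/12)
= 99.2513 · e^0.025650 = 99.2513 × 1.025982 = R$101.83

R$101.83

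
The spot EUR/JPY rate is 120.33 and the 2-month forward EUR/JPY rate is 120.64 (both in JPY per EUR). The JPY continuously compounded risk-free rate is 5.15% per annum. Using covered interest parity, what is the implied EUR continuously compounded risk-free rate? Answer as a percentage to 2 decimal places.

3.61%

F = S·e^((r_JPY − r_EUR)T) ⇒ r_EUR = r_JPY − ln(F/S)/T
ln(120.64/120.33) = 0.002573; /(2/12) = 0.015438
r_EUR = 0.0515 − 0.015438 = 0.036062
r_EUR = 3.61%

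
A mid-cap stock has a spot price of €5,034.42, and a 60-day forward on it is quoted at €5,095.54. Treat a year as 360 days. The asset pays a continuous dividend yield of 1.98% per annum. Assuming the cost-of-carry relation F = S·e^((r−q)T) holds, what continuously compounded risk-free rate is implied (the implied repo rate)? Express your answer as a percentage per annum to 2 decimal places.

9.22%

From F = S·e^((r−q)T): (r − q) = ln(F/S)/T
ln(5095.54/5034.42) = ln(1.012140) = 0.012067
(r − q) = 0.012067 / (60/360) = 0.072402
r = ln(F/S)/T + q = 0.072402 + 0.0198 = 0.092202
r = 9.22%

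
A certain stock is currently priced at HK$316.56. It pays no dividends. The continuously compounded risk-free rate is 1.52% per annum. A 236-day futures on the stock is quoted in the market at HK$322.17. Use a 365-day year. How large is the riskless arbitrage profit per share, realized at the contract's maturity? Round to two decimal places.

Fair futures: F* = S·e^(carry·T), with carry = r = 0.0152
F* = 316.56 · e^(0.0152 × 236/365) = 316.56 · e^0.009828 = 316.56 × 1.009876 = HK$319.6863
Market HK$322.17 > fair HK$319.6863: forward overpriced → cash-and-carry (buy spot, short the forward).
At maturity, profit = |F_mkt − F*| = |322.17 − 319.6863| = HK$2.48 per share

HK$2.48 per share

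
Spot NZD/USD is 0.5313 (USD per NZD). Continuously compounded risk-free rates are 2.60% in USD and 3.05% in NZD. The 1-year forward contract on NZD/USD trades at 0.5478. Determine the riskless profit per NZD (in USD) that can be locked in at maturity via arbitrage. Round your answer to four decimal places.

0.0189 per NZD (in USD)

Fair forward: F* = S·e^(carry·T), with carry = (r_USD − r_NZD) = 0.0260 − 0.0305 = -0.0045
F* = 0.5313 · e^(-0.0045 × 1) = 0.5313 · e^-0.004500 = 0.5313 × 0.995510 = 0.5289
Market 0.5478 > fair 0.5289: forward overpriced → cash-and-carry (buy spot, short the forward).
At maturity, profit = |F_mkt − F*| = |0.5478 − 0.5289| = 0.0189 per NZD (in USD)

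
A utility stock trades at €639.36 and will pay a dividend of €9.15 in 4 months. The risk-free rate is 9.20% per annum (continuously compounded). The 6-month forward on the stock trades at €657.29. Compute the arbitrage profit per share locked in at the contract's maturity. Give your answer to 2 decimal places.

€2.88 per share

PV(dividends) I = 9.15·e^(−0.0920·4/12) = 8.8737
Fair forward F* = (S − I)·e^(rT) = (639.36 − 8.8737)·e^0.046000 = 630.4863 × 1.047074 = 660.1658
Market €657.29 < fair 660.1658: forward underpriced → reverse cash-and-carry (short the stock, invest proceeds at r, pay the dividends, go long the forward).
Profit at T = |F_mkt − F*| = |657.29 − 660.1658| = €2.88 per share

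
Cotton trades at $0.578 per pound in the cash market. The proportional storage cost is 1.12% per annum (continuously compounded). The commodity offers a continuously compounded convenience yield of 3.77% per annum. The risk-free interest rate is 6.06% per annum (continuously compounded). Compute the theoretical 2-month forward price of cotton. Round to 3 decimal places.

Net carry = r + u − y = 0.0606 + 0.0112 − 0.0377 = 0.0341
F = S·e^((r+u−y)T) = 0.578 · e^(0.0341 × 2/12) = 0.578 · e^0.005683
= 0.578 × 1.005699 = $0.581 per pound

$0.581 per pound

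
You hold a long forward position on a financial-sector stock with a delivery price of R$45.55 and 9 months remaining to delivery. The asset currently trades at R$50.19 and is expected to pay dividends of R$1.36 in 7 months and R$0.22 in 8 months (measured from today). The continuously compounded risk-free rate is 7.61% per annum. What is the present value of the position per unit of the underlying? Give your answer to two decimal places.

PV(remaining dividends) I = 1.36·e^(−0.0761·7/12) + 0.22·e^(−0.0761·8/12) = 1.5101
Current forward F = (S − I)·e^(rT) = (50.19 − 1.5101)·e^(0.0761·9/12) = 48.6799 × 1.058735 = 51.5391
Value (long) = (F − K)·e^(−rT) = (51.5391 − 45.55) × 0.944523 = 5.6568
Value = R$5.66

R$5.66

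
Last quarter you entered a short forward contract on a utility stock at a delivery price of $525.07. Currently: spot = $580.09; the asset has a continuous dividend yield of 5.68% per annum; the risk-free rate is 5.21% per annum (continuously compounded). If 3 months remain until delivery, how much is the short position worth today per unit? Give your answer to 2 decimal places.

-$53.64

Current fair forward for the remaining 3 months: F = S·e^((r − q)·T), (r − q) = 0.0521 − 0.0568 = -0.0047
F = 580.09 · e^(-0.0047 × 3/12) = 580.09 × 0.998826 = 579.4090
Value of long forward = (F − K)·e^(−rT) = (579.4090 − 525.07) · e^(−0.0521·3/12)
= 54.3390 × 0.987059 = 53.64
Short position value = −(long value) = -$53.64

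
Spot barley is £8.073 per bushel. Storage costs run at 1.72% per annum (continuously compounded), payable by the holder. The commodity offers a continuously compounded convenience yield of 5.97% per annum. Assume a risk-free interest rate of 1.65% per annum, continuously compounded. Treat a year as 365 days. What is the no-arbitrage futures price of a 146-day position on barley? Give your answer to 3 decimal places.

Net carry = r + u − y = 0.0165 + 0.0172 − 0.0597 = -0.0260
F = S·e^((r+u−y)T) = 8.073 · e^(-0.0260 × 146/365) = 8.073 · e^-0.010400
= 8.073 × 0.989654 = £7.989 per bushel

£7.989 per bushel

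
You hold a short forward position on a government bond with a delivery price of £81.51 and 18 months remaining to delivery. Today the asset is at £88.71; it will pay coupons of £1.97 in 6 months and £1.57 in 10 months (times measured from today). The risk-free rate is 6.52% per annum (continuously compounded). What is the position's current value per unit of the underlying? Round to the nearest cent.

-£11.40

PV(remaining coupons) I = 1.97·e^(−0.0652·6/12) + 1.57·e^(−0.0652·10/12) = 3.3938
Current forward F = (S − I)·e^(rT) = (88.71 − 3.3938)·e^(0.0652·18/12) = 85.3162 × 1.102742 = 94.0818
Value (long) = (F − K)·e^(−rT) = (94.0818 − 81.51) × 0.906830 = 11.4005
Short position value = −(long value) = -£11.40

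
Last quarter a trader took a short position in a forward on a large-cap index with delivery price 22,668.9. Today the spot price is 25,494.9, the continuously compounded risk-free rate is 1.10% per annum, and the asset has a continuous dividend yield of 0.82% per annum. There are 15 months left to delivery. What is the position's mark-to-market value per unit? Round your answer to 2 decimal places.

-2875.58

Current fair forward for the remaining 15 months: F = S·e^((r − q)·T), (r − q) = 0.0110 − 0.0082 = 0.0028
F = 25494.9 · e^(0.0028 × 15/12) = 25494.9 × 1.00350613 = 25584.2884
Value of long forward = (F − K)·e^(−rT) = (25584.2884 − 22668.9) · e^(−0.0110·15/12)
= 2915.3884 × 0.98634410 = 2875.58
Short position value = −(long value) = -2875.58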